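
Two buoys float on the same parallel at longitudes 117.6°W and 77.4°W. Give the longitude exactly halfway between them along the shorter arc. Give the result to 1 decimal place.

97.5°W

Signed shortest Δλ from -117.6° to -77.4° is +40.2°.
Midpoint longitude = -117.6° + (+40.2°)/2 = -117.6° + 20.1° = -97.5°.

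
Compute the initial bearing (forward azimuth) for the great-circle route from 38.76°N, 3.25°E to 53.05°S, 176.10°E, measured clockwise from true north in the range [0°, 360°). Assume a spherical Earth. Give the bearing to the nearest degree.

163°

Δλ = 176.10 − 3.25 = 172.85°.
θ = atan2( sin Δλ · cos φ₂ , cos φ₁ · sin φ₂ − sin φ₁ · cos φ₂ · cos Δλ )
  = atan2(0.07482, -0.24976) = 163.323° → normalised to [0°, 360°): 163.323°.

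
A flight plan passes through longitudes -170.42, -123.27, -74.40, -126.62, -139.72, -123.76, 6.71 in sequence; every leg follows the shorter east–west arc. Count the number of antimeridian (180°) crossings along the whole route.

0

Leg 1: -170.42° → -123.27°, shortest Δλ = 47.15° (east) — does not cross 180°.
Leg 2: -123.27° → -74.40°, shortest Δλ = 48.87° (east) — does not cross 180°.
Leg 3: -74.40° → -126.62°, shortest Δλ = -52.22° (west) — does not cross 180°.
Leg 4: -126.62° → -139.72°, shortest Δλ = -13.1° (west) — does not cross 180°.
Leg 5: -139.72° → -123.76°, shortest Δλ = 15.96° (east) — does not cross 180°.
Leg 6: -123.76° → +6.71°, shortest Δλ = 130.47° (east) — does not cross 180°.
Total crossings: 0.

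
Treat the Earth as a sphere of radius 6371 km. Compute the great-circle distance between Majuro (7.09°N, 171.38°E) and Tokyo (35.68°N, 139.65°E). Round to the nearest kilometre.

4531 km

Δλ = 139.65 − 171.38 = -31.73°.
Δφ = 35.68 − 7.09 = 28.59°.
a = sin²(Δφ/2) + cos φ₁ · cos φ₂ · sin²(Δλ/2) = 0.121206.
c = 2·atan2(√a, √(1−a)) = 0.71119 rad → d = 6371·c ≈ 4530.98 km.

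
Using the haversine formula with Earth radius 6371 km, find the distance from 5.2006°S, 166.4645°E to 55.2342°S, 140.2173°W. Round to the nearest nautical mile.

Δλ = -140.2173 − 166.4645 = -306.6818°; wrapped into (−180°, 180°]: 53.3182°.
Δφ = -55.2342 − -5.2006 = -50.0336°.
a = sin²(Δφ/2) + cos φ₁ · cos φ₂ · sin²(Δλ/2) = 0.293153.
c = 2·atan2(√a, √(1−a)) = 1.14429 rad → d = 6371·c ≈ 7290.26 km ≈ 3936.42 nmi.

3936 nmi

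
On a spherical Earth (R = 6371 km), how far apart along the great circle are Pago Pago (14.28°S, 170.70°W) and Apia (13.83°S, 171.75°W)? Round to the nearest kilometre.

124 km

Δλ = -171.75 − -170.70 = -1.05°.
Δφ = -13.83 − -14.28 = 0.45°.
a = sin²(Δφ/2) + cos φ₁ · cos φ₂ · sin²(Δλ/2) = 0.000094.
c = 2·atan2(√a, √(1−a)) = 0.01943 rad → d = 6371·c ≈ 123.82 km.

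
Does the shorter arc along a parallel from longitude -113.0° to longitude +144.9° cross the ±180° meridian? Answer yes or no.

Naïve |144.9 − -113.0| = 257.9° > 180°, so the shorter arc goes the other way round — across 180°.
Signed shortest Δλ = ((144.9 − -113.0 + 180) mod 360) − 180 = -102.1°.
Going west by 102.1° from -113.0° passes through 180° before reaching +144.9°.

Yes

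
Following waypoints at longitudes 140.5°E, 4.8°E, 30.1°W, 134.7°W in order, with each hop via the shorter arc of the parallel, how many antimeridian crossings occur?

Leg 1: +140.5° → +4.8°, shortest Δλ = -135.7° (west) — does not cross 180°.
Leg 2: +4.8° → -30.1°, shortest Δλ = -34.9° (west) — does not cross 180°.
Leg 3: -30.1° → -134.7°, shortest Δλ = -104.6° (west) — does not cross 180°.
Total crossings: 0.

0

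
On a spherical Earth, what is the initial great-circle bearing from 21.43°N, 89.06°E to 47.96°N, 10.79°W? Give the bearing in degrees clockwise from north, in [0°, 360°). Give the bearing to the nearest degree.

Δλ = -10.79 − 89.06 = -99.85°.
θ = atan2( sin Δλ · cos φ₂ , cos φ₁ · sin φ₂ − sin φ₁ · cos φ₂ · cos Δλ )
  = atan2(-0.65978, 0.73319) = -41.983° → normalised to [0°, 360°): 318.017°.

318°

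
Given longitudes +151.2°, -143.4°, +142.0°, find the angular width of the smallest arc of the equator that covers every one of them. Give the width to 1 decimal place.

74.6°

Sort the longitudes: -143.4°, +142.0°, +151.2°.
Eastward gaps between consecutive values (wrapping around): 285.4°, 9.2°, 65.4°.
Largest gap = 285.4° ⇒ minimal covering band is its complement: 360° − 285.4° = 74.6°.
Band runs from +142.0° eastward to -143.4°, crossing the antimeridian.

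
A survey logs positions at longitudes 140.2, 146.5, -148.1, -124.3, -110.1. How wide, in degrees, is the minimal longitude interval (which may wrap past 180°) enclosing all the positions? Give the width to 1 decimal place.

Sort the longitudes: -148.1°, -124.3°, -110.1°, +140.2°, +146.5°.
Eastward gaps between consecutive values (wrapping around): 23.8°, 14.2°, 250.3°, 6.3°, 65.4°.
Largest gap = 250.3° ⇒ minimal covering band is its complement: 360° − 250.3° = 109.7°.
Band runs from +140.2° eastward to -110.1°, crossing the antimeridian.

109.7°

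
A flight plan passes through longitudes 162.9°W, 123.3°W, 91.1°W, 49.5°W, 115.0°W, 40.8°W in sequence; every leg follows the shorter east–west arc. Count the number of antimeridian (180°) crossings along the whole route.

Leg 1: -162.9° → -123.3°, shortest Δλ = 39.6° (east) — does not cross 180°.
Leg 2: -123.3° → -91.1°, shortest Δλ = 32.2° (east) — does not cross 180°.
Leg 3: -91.1° → -49.5°, shortest Δλ = 41.6° (east) — does not cross 180°.
Leg 4: -49.5° → -115.0°, shortest Δλ = -65.5° (west) — does not cross 180°.
Leg 5: -115.0° → -40.8°, shortest Δλ = 74.2° (east) — does not cross 180°.
Total crossings: 0.

0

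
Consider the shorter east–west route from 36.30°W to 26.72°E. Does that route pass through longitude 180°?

No

Signed shortest Δλ = ((26.72 − -36.30 + 180) mod 360) − 180 = 63.02°.
Going east by 63.02° from -36.30° reaches +26.72° without touching 180°.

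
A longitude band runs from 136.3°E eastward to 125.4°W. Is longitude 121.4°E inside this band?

Band width going east from +136.3° to -125.4°: ((-125.4 − 136.3) mod 360) = 98.3°.
Offset of +121.4° east of the west edge: ((121.4 − 136.3) mod 360) = 345.1°.
345.1° > 98.3° ⇒ outside.

No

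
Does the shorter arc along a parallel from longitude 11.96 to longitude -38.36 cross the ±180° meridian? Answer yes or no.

No

Signed shortest Δλ = ((-38.36 − 11.96 + 180) mod 360) − 180 = -50.32°.
Going west by 50.32° from +11.96° reaches -38.36° without touching 180°.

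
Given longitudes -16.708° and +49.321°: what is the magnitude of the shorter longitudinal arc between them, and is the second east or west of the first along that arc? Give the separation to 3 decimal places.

Raw difference: 49.321 − -16.708 = 66.029°.
Normalise into (−180°, 180°]: 66.029° stays 66.029°.
Positive ⇒ the second point lies to the east; separation 66.029°.

66.029° east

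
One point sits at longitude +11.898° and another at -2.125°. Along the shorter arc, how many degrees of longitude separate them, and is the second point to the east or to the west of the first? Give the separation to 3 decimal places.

Raw difference: -2.125 − 11.898 = -14.023°.
Normalise into (−180°, 180°]: -14.023° stays -14.023°.
Negative ⇒ the second point lies to the west; separation 14.023°.

14.023° west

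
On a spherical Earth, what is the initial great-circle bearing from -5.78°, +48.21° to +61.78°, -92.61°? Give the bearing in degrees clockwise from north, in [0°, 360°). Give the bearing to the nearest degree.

340°

Δλ = -92.61 − 48.21 = -140.82°.
θ = atan2( sin Δλ · cos φ₂ , cos φ₁ · sin φ₂ − sin φ₁ · cos φ₂ · cos Δλ )
  = atan2(-0.29873, 0.83974) = -19.583° → normalised to [0°, 360°): 340.417°.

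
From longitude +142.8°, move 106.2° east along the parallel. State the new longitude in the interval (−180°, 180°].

Start at +142.8°; shift +106.2° → +249.0°.
+249.0° lies outside (−180°, 180°]; subtract 360° → -111.0°.

-111.0°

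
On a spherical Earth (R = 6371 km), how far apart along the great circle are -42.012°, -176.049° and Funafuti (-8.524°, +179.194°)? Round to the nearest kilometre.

3753 km

Δλ = 179.194 − -176.049 = 355.243°; wrapped into (−180°, 180°]: -4.757°.
Δφ = -8.524 − -42.012 = 33.488°.
a = sin²(Δφ/2) + cos φ₁ · cos φ₂ · sin²(Δλ/2) = 0.084265.
c = 2·atan2(√a, √(1−a)) = 0.58905 rad → d = 6371·c ≈ 3752.82 km.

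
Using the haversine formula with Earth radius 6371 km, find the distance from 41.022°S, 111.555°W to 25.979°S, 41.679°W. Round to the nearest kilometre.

Δλ = -41.679 − -111.555 = 69.876°.
Δφ = -25.979 − -41.022 = 15.043°.
a = sin²(Δφ/2) + cos φ₁ · cos φ₂ · sin²(Δλ/2) = 0.239574.
c = 2·atan2(√a, √(1−a)) = 1.02295 rad → d = 6371·c ≈ 6517.19 km.

6517 km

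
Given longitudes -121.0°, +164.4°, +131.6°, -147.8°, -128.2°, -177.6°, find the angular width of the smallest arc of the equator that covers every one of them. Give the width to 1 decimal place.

Sort the longitudes: -177.6°, -147.8°, -128.2°, -121.0°, +131.6°, +164.4°.
Eastward gaps between consecutive values (wrapping around): 29.8°, 19.6°, 7.2°, 252.6°, 32.8°, 18.0°.
Largest gap = 252.6° ⇒ minimal covering band is its complement: 360° − 252.6° = 107.4°.
Band runs from +131.6° eastward to -121.0°, crossing the antimeridian.

107.4°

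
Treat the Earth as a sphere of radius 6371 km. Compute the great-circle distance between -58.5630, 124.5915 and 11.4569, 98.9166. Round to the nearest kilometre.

Δλ = 98.9166 − 124.5915 = -25.6749°.
Δφ = 11.4569 − -58.5630 = 70.0199°.
a = sin²(Δφ/2) + cos φ₁ · cos φ₂ · sin²(Δλ/2) = 0.354388.
c = 2·atan2(√a, √(1−a)) = 1.27529 rad → d = 6371·c ≈ 8124.87 km.

8125 km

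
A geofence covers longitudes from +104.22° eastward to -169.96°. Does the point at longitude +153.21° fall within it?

Band width going east from +104.22° to -169.96°: ((-169.96 − 104.22) mod 360) = 85.82°.
Offset of +153.21° east of the west edge: ((153.21 − 104.22) mod 360) = 48.99°.
48.99° ≤ 85.82° ⇒ inside.

Yes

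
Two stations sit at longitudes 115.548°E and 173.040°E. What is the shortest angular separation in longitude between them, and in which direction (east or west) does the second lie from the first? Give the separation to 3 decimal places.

Raw difference: 173.040 − 115.548 = 57.492°.
Normalise into (−180°, 180°]: 57.492° stays 57.492°.
Positive ⇒ the second point lies to the east; separation 57.492°.

57.492° east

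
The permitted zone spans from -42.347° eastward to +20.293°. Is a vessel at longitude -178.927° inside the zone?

No

Band width going east from -42.347° to +20.293°: ((20.293 − -42.347) mod 360) = 62.640°.
Offset of -178.927° east of the west edge: ((-178.927 − -42.347) mod 360) = 223.420°.
223.420° > 62.640° ⇒ outside.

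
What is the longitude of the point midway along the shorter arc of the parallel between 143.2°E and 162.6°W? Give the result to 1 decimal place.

Signed shortest Δλ from +143.2° to -162.6° is +54.2°.
Midpoint longitude = +143.2° + (+54.2°)/2 = +143.2° + 27.1° = +170.3°.
(The naïve average (+143.2 + -162.6)/2 = -9.7° is on the wrong side of the globe.)

170.3°E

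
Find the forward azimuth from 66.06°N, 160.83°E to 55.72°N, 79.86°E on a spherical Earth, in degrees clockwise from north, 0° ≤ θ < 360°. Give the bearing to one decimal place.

294.6°

Δλ = 79.86 − 160.83 = -80.97°.
θ = atan2( sin Δλ · cos φ₂ , cos φ₁ · sin φ₂ − sin φ₁ · cos φ₂ · cos Δλ )
  = atan2(-0.55626, 0.25450) = -65.415° → normalised to [0°, 360°): 294.585°.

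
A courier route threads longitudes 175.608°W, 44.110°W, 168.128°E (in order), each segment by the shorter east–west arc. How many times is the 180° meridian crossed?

1

Leg 1: -175.608° → -44.110°, shortest Δλ = 131.498° (east) — does not cross 180°.
Leg 2: -44.110° → +168.128°, shortest Δλ = -147.762° (west) — crosses 180°.
Total crossings: 1.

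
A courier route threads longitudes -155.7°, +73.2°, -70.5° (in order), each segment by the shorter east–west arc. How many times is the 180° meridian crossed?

1

Leg 1: -155.7° → +73.2°, shortest Δλ = -131.1° (west) — crosses 180°.
Leg 2: +73.2° → -70.5°, shortest Δλ = -143.7° (west) — does not cross 180°.
Total crossings: 1.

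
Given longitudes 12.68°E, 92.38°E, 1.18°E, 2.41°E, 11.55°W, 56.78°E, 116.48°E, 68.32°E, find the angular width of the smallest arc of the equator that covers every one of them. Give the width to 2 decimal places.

Sort the longitudes: -11.55°, +1.18°, +2.41°, +12.68°, +56.78°, +68.32°, +92.38°, +116.48°.
Eastward gaps between consecutive values (wrapping around): 12.73°, 1.23°, 10.27°, 44.10°, 11.54°, 24.06°, 24.10°, 231.97°.
Largest gap = 231.97° ⇒ minimal covering band is its complement: 360° − 231.97° = 128.03°.
Band runs from -11.55° eastward to +116.48°.

128.03°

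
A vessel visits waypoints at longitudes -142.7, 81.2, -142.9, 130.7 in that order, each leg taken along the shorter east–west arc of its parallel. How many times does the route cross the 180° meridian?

Leg 1: -142.7° → +81.2°, shortest Δλ = -136.1° (west) — crosses 180°.
Leg 2: +81.2° → -142.9°, shortest Δλ = 135.9° (east) — crosses 180°.
Leg 3: -142.9° → +130.7°, shortest Δλ = -86.4° (west) — crosses 180°.
Total crossings: 3.

3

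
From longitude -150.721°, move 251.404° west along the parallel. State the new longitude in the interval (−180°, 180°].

Start at -150.721°; shift −251.404° → -402.125°.
-402.125° lies outside (−180°, 180°]; add 360° → -42.125°.

-42.125°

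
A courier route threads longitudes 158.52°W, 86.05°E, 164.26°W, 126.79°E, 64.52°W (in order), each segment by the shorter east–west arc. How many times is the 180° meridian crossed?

4

Leg 1: -158.52° → +86.05°, shortest Δλ = -115.43° (west) — crosses 180°.
Leg 2: +86.05° → -164.26°, shortest Δλ = 109.69° (east) — crosses 180°.
Leg 3: -164.26° → +126.79°, shortest Δλ = -68.95° (west) — crosses 180°.
Leg 4: +126.79° → -64.52°, shortest Δλ = 168.69° (east) — crosses 180°.
Total crossings: 4.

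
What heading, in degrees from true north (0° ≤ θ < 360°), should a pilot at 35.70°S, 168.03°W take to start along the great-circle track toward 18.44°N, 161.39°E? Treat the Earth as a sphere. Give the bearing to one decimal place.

Δλ = 161.39 − -168.03 = 329.42°; wrapped into (−180°, 180°]: -30.58°.
θ = atan2( sin Δλ · cos φ₂ , cos φ₁ · sin φ₂ − sin φ₁ · cos φ₂ · cos Δλ )
  = atan2(-0.48262, 0.73346) = -33.345° → normalised to [0°, 360°): 326.655°.

326.7°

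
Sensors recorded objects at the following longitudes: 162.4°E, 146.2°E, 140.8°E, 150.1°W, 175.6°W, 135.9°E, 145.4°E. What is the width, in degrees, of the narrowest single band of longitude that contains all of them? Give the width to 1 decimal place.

Sort the longitudes: -175.6°, -150.1°, +135.9°, +140.8°, +145.4°, +146.2°, +162.4°.
Eastward gaps between consecutive values (wrapping around): 25.5°, 286.0°, 4.9°, 4.6°, 0.8°, 16.2°, 22.0°.
Largest gap = 286.0° ⇒ minimal covering band is its complement: 360° − 286.0° = 74.0°.
Band runs from +135.9° eastward to -150.1°, crossing the antimeridian.

74.0°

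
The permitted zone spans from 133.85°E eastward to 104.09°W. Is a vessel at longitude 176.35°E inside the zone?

Band width going east from +133.85° to -104.09°: ((-104.09 − 133.85) mod 360) = 122.06°.
Offset of +176.35° east of the west edge: ((176.35 − 133.85) mod 360) = 42.50°.
42.50° ≤ 122.06° ⇒ inside.

Yes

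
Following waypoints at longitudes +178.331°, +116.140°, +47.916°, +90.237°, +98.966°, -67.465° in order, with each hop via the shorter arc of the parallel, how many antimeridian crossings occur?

Leg 1: +178.331° → +116.140°, shortest Δλ = -62.191° (west) — does not cross 180°.
Leg 2: +116.140° → +47.916°, shortest Δλ = -68.224° (west) — does not cross 180°.
Leg 3: +47.916° → +90.237°, shortest Δλ = 42.321° (east) — does not cross 180°.
Leg 4: +90.237° → +98.966°, shortest Δλ = 8.729° (east) — does not cross 180°.
Leg 5: +98.966° → -67.465°, shortest Δλ = -166.431° (west) — does not cross 180°.
Total crossings: 0.

0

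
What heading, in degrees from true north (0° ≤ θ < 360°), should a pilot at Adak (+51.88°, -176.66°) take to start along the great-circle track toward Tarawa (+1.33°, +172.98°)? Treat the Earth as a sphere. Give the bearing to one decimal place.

193.3°

Δλ = 172.98 − -176.66 = 349.64°; wrapped into (−180°, 180°]: -10.36°.
θ = atan2( sin Δλ · cos φ₂ , cos φ₁ · sin φ₂ − sin φ₁ · cos φ₂ · cos Δλ )
  = atan2(-0.17978, -0.75936) = -166.680° → normalised to [0°, 360°): 193.320°.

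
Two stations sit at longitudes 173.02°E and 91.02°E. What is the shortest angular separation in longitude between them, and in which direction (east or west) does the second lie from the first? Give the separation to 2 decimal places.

Raw difference: 91.02 − 173.02 = -82.0°.
Normalise into (−180°, 180°]: -82.0° stays -82.0°.
Negative ⇒ the second point lies to the west; separation 82.00°.

82.00° west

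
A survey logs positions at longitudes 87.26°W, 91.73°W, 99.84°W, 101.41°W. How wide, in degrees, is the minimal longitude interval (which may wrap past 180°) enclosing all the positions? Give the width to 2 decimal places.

Sort the longitudes: -101.41°, -99.84°, -91.73°, -87.26°.
Eastward gaps between consecutive values (wrapping around): 1.57°, 8.11°, 4.47°, 345.85°.
Largest gap = 345.85° ⇒ minimal covering band is its complement: 360° − 345.85° = 14.15°.
Band runs from -101.41° eastward to -87.26°.

14.15°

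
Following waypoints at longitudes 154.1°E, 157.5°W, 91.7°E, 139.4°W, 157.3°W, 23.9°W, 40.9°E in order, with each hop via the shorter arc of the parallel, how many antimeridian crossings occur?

3

Leg 1: +154.1° → -157.5°, shortest Δλ = 48.4° (east) — crosses 180°.
Leg 2: -157.5° → +91.7°, shortest Δλ = -110.8° (west) — crosses 180°.
Leg 3: +91.7° → -139.4°, shortest Δλ = 128.9° (east) — crosses 180°.
Leg 4: -139.4° → -157.3°, shortest Δλ = -17.9° (west) — does not cross 180°.
Leg 5: -157.3° → -23.9°, shortest Δλ = 133.4° (east) — does not cross 180°.
Leg 6: -23.9° → +40.9°, shortest Δλ = 64.8° (east) — does not cross 180°.
Total crossings: 3.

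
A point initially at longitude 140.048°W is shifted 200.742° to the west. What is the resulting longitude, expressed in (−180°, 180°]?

Start at -140.048°; shift −200.742° → -340.790°.
-340.790° lies outside (−180°, 180°]; add 360° → +19.210°.

19.210°E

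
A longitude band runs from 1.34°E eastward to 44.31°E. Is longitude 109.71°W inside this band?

Band width going east from +1.34° to +44.31°: ((44.31 − 1.34) mod 360) = 42.97°.
Offset of -109.71° east of the west edge: ((-109.71 − 1.34) mod 360) = 248.95°.
248.95° > 42.97° ⇒ outside.

No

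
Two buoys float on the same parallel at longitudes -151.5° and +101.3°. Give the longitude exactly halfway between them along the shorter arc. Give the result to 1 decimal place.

Signed shortest Δλ from -151.5° to +101.3° is -107.2°.
Midpoint longitude = -151.5° + (-107.2°)/2 = -151.5° − 53.6° = -205.1°.
Normalise into (−180°, 180°]: +154.9°.
(The naïve average (-151.5 + +101.3)/2 = -25.1° is on the wrong side of the globe.)

+154.9°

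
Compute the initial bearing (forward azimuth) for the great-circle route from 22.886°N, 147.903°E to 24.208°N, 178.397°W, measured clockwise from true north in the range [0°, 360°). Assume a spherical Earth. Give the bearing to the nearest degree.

Δλ = -178.397 − 147.903 = -326.300°; wrapped into (−180°, 180°]: 33.700°.
θ = atan2( sin Δλ · cos φ₂ , cos φ₁ · sin φ₂ − sin φ₁ · cos φ₂ · cos Δλ )
  = atan2(0.50605, 0.08268) = 80.721° → normalised to [0°, 360°): 80.721°.

81°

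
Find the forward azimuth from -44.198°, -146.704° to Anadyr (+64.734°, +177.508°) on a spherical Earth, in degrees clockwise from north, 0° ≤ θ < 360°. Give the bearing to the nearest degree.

Δλ = 177.508 − -146.704 = 324.212°; wrapped into (−180°, 180°]: -35.788°.
θ = atan2( sin Δλ · cos φ₂ , cos φ₁ · sin φ₂ − sin φ₁ · cos φ₂ · cos Δλ )
  = atan2(-0.24960, 0.88972) = -15.671° → normalised to [0°, 360°): 344.329°.

344°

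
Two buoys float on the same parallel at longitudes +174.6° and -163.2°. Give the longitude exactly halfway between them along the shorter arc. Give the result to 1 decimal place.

Signed shortest Δλ from +174.6° to -163.2° is +22.2°.
Midpoint longitude = +174.6° + (+22.2°)/2 = +174.6° + 11.1° = +185.7°.
Normalise into (−180°, 180°]: -174.3°.
(The naïve average (+174.6 + -163.2)/2 = 5.7° is on the wrong side of the globe.)

-174.3°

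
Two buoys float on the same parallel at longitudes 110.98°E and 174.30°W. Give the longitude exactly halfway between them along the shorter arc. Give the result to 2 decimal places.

Signed shortest Δλ from +110.98° to -174.30° is +74.72°.
Midpoint longitude = +110.98° + (+74.72°)/2 = +110.98° + 37.36° = +148.34°.
(The naïve average (+110.98 + -174.30)/2 = -31.66° is on the wrong side of the globe.)

148.34°E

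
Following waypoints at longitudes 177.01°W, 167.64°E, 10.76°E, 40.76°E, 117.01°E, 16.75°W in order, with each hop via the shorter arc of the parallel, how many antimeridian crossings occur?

1

Leg 1: -177.01° → +167.64°, shortest Δλ = -15.35° (west) — crosses 180°.
Leg 2: +167.64° → +10.76°, shortest Δλ = -156.88° (west) — does not cross 180°.
Leg 3: +10.76° → +40.76°, shortest Δλ = 30.0° (east) — does not cross 180°.
Leg 4: +40.76° → +117.01°, shortest Δλ = 76.25° (east) — does not cross 180°.
Leg 5: +117.01° → -16.75°, shortest Δλ = -133.76° (west) — does not cross 180°.
Total crossings: 1.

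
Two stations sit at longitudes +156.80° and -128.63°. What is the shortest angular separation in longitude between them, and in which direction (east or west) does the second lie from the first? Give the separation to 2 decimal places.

Raw difference: -128.63 − 156.80 = -285.43°.
Normalise into (−180°, 180°]: -285.43° + 360° = 74.57°.
Positive ⇒ the second point lies to the east; separation 74.57°.

74.57° east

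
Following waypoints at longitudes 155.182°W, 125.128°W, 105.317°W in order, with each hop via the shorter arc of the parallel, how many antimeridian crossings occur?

Leg 1: -155.182° → -125.128°, shortest Δλ = 30.054° (east) — does not cross 180°.
Leg 2: -125.128° → -105.317°, shortest Δλ = 19.811° (east) — does not cross 180°.
Total crossings: 0.

0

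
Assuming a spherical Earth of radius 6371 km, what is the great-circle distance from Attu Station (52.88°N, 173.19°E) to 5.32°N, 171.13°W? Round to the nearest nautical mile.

Δλ = -171.13 − 173.19 = -344.32°; wrapped into (−180°, 180°]: 15.68°.
Δφ = 5.32 − 52.88 = -47.56°.
a = sin²(Δφ/2) + cos φ₁ · cos φ₂ · sin²(Δλ/2) = 0.173772.
c = 2·atan2(√a, √(1−a)) = 0.85997 rad → d = 6371·c ≈ 5478.90 km ≈ 2958.37 nmi.

2958 nmi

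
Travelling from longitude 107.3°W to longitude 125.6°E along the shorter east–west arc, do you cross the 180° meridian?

Yes

Naïve |125.6 − -107.3| = 232.9° > 180°, so the shorter arc goes the other way round — across 180°.
Signed shortest Δλ = ((125.6 − -107.3 + 180) mod 360) − 180 = -127.1°.
Going west by 127.1° from -107.3° passes through 180° before reaching +125.6°.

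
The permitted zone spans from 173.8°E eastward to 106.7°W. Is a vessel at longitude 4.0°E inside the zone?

No

Band width going east from +173.8° to -106.7°: ((-106.7 − 173.8) mod 360) = 79.5°.
Offset of +4.0° east of the west edge: ((4.0 − 173.8) mod 360) = 190.2°.
190.2° > 79.5° ⇒ outside.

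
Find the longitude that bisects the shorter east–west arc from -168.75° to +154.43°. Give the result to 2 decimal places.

Signed shortest Δλ from -168.75° to +154.43° is -36.82°.
Midpoint longitude = -168.75° + (-36.82°)/2 = -168.75° − 18.41° = -187.16°.
Normalise into (−180°, 180°]: +172.84°.
(The naïve average (-168.75 + +154.43)/2 = -7.16° is on the wrong side of the globe.)

+172.84°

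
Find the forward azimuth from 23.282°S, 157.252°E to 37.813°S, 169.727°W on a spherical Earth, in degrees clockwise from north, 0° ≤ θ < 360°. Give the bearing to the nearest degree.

Δλ = -169.727 − 157.252 = -326.979°; wrapped into (−180°, 180°]: 33.021°.
θ = atan2( sin Δλ · cos φ₂ , cos φ₁ · sin φ₂ − sin φ₁ · cos φ₂ · cos Δλ )
  = atan2(0.43052, -0.30134) = 124.990° → normalised to [0°, 360°): 124.990°.

125°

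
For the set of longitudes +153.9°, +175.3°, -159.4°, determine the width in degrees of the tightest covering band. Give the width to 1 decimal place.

Sort the longitudes: -159.4°, +153.9°, +175.3°.
Eastward gaps between consecutive values (wrapping around): 313.3°, 21.4°, 25.3°.
Largest gap = 313.3° ⇒ minimal covering band is its complement: 360° − 313.3° = 46.7°.
Band runs from +153.9° eastward to -159.4°, crossing the antimeridian.

46.7°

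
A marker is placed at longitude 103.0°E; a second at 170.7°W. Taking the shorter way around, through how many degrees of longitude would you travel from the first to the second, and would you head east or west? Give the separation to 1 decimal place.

86.3° east

Raw difference: -170.7 − 103.0 = -273.7°.
Normalise into (−180°, 180°]: -273.7° + 360° = 86.3°.
Positive ⇒ the second point lies to the east; separation 86.3°.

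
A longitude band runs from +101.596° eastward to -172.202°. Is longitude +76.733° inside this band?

No

Band width going east from +101.596° to -172.202°: ((-172.202 − 101.596) mod 360) = 86.202°.
Offset of +76.733° east of the west edge: ((76.733 − 101.596) mod 360) = 335.137°.
335.137° > 86.202° ⇒ outside.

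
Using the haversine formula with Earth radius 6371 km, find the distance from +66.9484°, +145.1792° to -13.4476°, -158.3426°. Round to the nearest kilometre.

10031 km

Δλ = -158.3426 − 145.1792 = -303.5218°; wrapped into (−180°, 180°]: 56.4782°.
Δφ = -13.4476 − 66.9484 = -80.3960°.
a = sin²(Δφ/2) + cos φ₁ · cos φ₂ · sin²(Δλ/2) = 0.501838.
c = 2·atan2(√a, √(1−a)) = 1.57447 rad → d = 6371·c ≈ 10030.96 km.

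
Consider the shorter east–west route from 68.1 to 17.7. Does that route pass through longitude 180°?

No

Signed shortest Δλ = ((17.7 − 68.1 + 180) mod 360) − 180 = -50.4°.
Going west by 50.4° from +68.1° reaches +17.7° without touching 180°.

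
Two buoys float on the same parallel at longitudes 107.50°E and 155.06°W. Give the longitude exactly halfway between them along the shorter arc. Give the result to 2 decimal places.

Signed shortest Δλ from +107.50° to -155.06° is +97.44°.
Midpoint longitude = +107.50° + (+97.44°)/2 = +107.50° + 48.72° = +156.22°.
(The naïve average (+107.50 + -155.06)/2 = -23.78° is on the wrong side of the globe.)

156.22°E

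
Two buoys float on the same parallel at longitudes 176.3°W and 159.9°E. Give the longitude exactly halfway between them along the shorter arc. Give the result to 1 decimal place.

171.8°E

Signed shortest Δλ from -176.3° to +159.9° is -23.8°.
Midpoint longitude = -176.3° + (-23.8°)/2 = -176.3° − 11.9° = -188.2°.
Normalise into (−180°, 180°]: +171.8°.
(The naïve average (-176.3 + +159.9)/2 = -8.2° is on the wrong side of the globe.)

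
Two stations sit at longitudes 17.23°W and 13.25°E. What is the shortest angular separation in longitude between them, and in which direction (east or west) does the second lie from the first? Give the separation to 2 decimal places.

30.48° east

Raw difference: 13.25 − -17.23 = 30.48°.
Normalise into (−180°, 180°]: 30.48° stays 30.48°.
Positive ⇒ the second point lies to the east; separation 30.48°.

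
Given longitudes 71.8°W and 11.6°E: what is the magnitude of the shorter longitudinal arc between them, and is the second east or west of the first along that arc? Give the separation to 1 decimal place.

83.4° east

Raw difference: 11.6 − -71.8 = 83.4°.
Normalise into (−180°, 180°]: 83.4° stays 83.4°.
Positive ⇒ the second point lies to the east; separation 83.4°.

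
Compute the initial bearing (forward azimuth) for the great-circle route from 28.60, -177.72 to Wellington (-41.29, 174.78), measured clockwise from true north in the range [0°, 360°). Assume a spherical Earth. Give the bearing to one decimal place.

186.0°

Δλ = 174.78 − -177.72 = 352.50°; wrapped into (−180°, 180°]: -7.50°.
θ = atan2( sin Δλ · cos φ₂ , cos φ₁ · sin φ₂ − sin φ₁ · cos φ₂ · cos Δλ )
  = atan2(-0.09807, -0.93596) = -174.018° → normalised to [0°, 360°): 185.982°.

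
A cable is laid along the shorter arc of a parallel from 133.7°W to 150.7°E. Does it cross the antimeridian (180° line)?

Naïve |150.7 − -133.7| = 284.4° > 180°, so the shorter arc goes the other way round — across 180°.
Signed shortest Δλ = ((150.7 − -133.7 + 180) mod 360) − 180 = -75.6°.
Going west by 75.6° from -133.7° passes through 180° before reaching +150.7°.

Yes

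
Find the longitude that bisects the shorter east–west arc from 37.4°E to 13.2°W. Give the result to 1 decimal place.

Signed shortest Δλ from +37.4° to -13.2° is -50.6°.
Midpoint longitude = +37.4° + (-50.6°)/2 = +37.4° − 25.3° = +12.1°.

12.1°E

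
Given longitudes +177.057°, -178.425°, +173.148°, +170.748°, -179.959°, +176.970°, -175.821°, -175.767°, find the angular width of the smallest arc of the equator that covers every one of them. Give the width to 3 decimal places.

13.485°

Sort the longitudes: -179.959°, -178.425°, -175.821°, -175.767°, +170.748°, +173.148°, +176.970°, +177.057°.
Eastward gaps between consecutive values (wrapping around): 1.534°, 2.604°, 0.054°, 346.515°, 2.400°, 3.822°, 0.087°, 2.984°.
Largest gap = 346.515° ⇒ minimal covering band is its complement: 360° − 346.515° = 13.485°.
Band runs from +170.748° eastward to -175.767°, crossing the antimeridian.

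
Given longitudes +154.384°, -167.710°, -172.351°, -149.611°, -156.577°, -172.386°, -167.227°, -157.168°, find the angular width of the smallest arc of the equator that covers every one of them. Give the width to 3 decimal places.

56.005°

Sort the longitudes: -172.386°, -172.351°, -167.710°, -167.227°, -157.168°, -156.577°, -149.611°, +154.384°.
Eastward gaps between consecutive values (wrapping around): 0.035°, 4.641°, 0.483°, 10.059°, 0.591°, 6.966°, 303.995°, 33.230°.
Largest gap = 303.995° ⇒ minimal covering band is its complement: 360° − 303.995° = 56.005°.
Band runs from +154.384° eastward to -149.611°, crossing the antimeridian.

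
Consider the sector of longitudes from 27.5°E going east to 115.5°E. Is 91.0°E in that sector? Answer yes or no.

Yes

Band width going east from +27.5° to +115.5°: ((115.5 − 27.5) mod 360) = 88.0°.
Offset of +91.0° east of the west edge: ((91.0 − 27.5) mod 360) = 63.5°.
63.5° ≤ 88.0° ⇒ inside.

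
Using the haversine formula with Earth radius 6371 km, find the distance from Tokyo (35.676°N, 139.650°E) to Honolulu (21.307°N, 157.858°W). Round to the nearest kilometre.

6209 km

Δλ = -157.858 − 139.650 = -297.508°; wrapped into (−180°, 180°]: 62.492°.
Δφ = 21.307 − 35.676 = -14.369°.
a = sin²(Δφ/2) + cos φ₁ · cos φ₂ · sin²(Δλ/2) = 0.219269.
c = 2·atan2(√a, √(1−a)) = 0.97465 rad → d = 6371·c ≈ 6209.47 km.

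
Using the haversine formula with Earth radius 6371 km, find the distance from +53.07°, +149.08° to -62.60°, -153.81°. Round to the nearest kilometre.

Δλ = -153.81 − 149.08 = -302.89°; wrapped into (−180°, 180°]: 57.11°.
Δφ = -62.60 − 53.07 = -115.67°.
a = sin²(Δφ/2) + cos φ₁ · cos φ₂ · sin²(Δλ/2) = 0.779771.
c = 2·atan2(√a, √(1−a)) = 2.16463 rad → d = 6371·c ≈ 13790.86 km.

13791 km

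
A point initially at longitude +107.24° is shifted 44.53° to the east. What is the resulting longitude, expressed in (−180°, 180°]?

+151.77°

Start at +107.24°; shift +44.53° → +151.77°.
+151.77° already lies in (−180°, 180°].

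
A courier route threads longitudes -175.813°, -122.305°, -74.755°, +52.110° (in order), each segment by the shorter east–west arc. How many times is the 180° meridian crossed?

Leg 1: -175.813° → -122.305°, shortest Δλ = 53.508° (east) — does not cross 180°.
Leg 2: -122.305° → -74.755°, shortest Δλ = 47.55° (east) — does not cross 180°.
Leg 3: -74.755° → +52.110°, shortest Δλ = 126.865° (east) — does not cross 180°.
Total crossings: 0.

0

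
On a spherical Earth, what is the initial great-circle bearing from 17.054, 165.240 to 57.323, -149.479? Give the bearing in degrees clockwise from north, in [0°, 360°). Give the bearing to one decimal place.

Δλ = -149.479 − 165.240 = -314.719°; wrapped into (−180°, 180°]: 45.281°.
θ = atan2( sin Δλ · cos φ₂ , cos φ₁ · sin φ₂ − sin φ₁ · cos φ₂ · cos Δλ )
  = atan2(0.38364, 0.69330) = 28.958° → normalised to [0°, 360°): 28.958°.

29.0°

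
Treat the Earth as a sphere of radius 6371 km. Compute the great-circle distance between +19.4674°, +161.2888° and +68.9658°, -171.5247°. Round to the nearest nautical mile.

3138 nmi

Δλ = -171.5247 − 161.2888 = -332.8135°; wrapped into (−180°, 180°]: 27.1865°.
Δφ = 68.9658 − 19.4674 = 49.4984°.
a = sin²(Δφ/2) + cos φ₁ · cos φ₂ · sin²(Δλ/2) = 0.193958.
c = 2·atan2(√a, √(1−a)) = 0.91210 rad → d = 6371·c ≈ 5811.01 km ≈ 3137.70 nmi.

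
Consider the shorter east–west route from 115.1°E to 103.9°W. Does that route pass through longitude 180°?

Yes

Naïve |-103.9 − 115.1| = 219.0° > 180°, so the shorter arc goes the other way round — across 180°.
Signed shortest Δλ = ((-103.9 − 115.1 + 180) mod 360) − 180 = 141.0°.
Going east by 141.0° from +115.1° passes through 180° before reaching -103.9°.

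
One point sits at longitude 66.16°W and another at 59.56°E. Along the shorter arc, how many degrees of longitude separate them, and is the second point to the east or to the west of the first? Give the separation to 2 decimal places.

Raw difference: 59.56 − -66.16 = 125.72°.
Normalise into (−180°, 180°]: 125.72° stays 125.72°.
Positive ⇒ the second point lies to the east; separation 125.72°.

125.72° east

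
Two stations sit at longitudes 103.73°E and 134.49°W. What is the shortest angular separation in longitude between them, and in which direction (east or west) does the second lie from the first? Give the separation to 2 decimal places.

121.78° east

Raw difference: -134.49 − 103.73 = -238.22°.
Normalise into (−180°, 180°]: -238.22° + 360° = 121.78°.
Positive ⇒ the second point lies to the east; separation 121.78°.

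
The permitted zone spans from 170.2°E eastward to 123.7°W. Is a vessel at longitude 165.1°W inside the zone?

Yes

Band width going east from +170.2° to -123.7°: ((-123.7 − 170.2) mod 360) = 66.1°.
Offset of -165.1° east of the west edge: ((-165.1 − 170.2) mod 360) = 24.7°.
24.7° ≤ 66.1° ⇒ inside.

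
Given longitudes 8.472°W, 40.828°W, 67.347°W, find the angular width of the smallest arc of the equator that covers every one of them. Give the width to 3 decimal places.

Sort the longitudes: -67.347°, -40.828°, -8.472°.
Eastward gaps between consecutive values (wrapping around): 26.519°, 32.356°, 301.125°.
Largest gap = 301.125° ⇒ minimal covering band is its complement: 360° − 301.125° = 58.875°.
Band runs from -67.347° eastward to -8.472°.

58.875°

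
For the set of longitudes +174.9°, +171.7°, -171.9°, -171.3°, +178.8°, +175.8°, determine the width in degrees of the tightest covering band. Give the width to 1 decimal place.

Sort the longitudes: -171.9°, -171.3°, +171.7°, +174.9°, +175.8°, +178.8°.
Eastward gaps between consecutive values (wrapping around): 0.6°, 343.0°, 3.2°, 0.9°, 3.0°, 9.3°.
Largest gap = 343.0° ⇒ minimal covering band is its complement: 360° − 343.0° = 17.0°.
Band runs from +171.7° eastward to -171.3°, crossing the antimeridian.

17.0°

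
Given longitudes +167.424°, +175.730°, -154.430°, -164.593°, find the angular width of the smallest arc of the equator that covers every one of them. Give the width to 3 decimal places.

38.146°

Sort the longitudes: -164.593°, -154.430°, +167.424°, +175.730°.
Eastward gaps between consecutive values (wrapping around): 10.163°, 321.854°, 8.306°, 19.677°.
Largest gap = 321.854° ⇒ minimal covering band is its complement: 360° − 321.854° = 38.146°.
Band runs from +167.424° eastward to -154.430°, crossing the antimeridian.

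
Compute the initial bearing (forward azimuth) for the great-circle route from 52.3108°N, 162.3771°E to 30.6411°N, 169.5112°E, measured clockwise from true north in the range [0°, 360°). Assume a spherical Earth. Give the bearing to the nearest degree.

164°

Δλ = 169.5112 − 162.3771 = 7.1341°.
θ = atan2( sin Δλ · cos φ₂ , cos φ₁ · sin φ₂ − sin φ₁ · cos φ₂ · cos Δλ )
  = atan2(0.10685, -0.36398) = 163.640° → normalised to [0°, 360°): 163.640°.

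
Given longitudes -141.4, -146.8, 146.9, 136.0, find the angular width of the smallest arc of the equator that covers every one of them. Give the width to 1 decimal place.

82.6°

Sort the longitudes: -146.8°, -141.4°, +136.0°, +146.9°.
Eastward gaps between consecutive values (wrapping around): 5.4°, 277.4°, 10.9°, 66.3°.
Largest gap = 277.4° ⇒ minimal covering band is its complement: 360° − 277.4° = 82.6°.
Band runs from +136.0° eastward to -141.4°, crossing the antimeridian.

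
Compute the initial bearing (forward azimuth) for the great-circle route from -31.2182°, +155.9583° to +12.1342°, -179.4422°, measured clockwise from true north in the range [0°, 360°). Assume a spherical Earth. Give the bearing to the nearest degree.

32°

Δλ = -179.4422 − 155.9583 = -335.4005°; wrapped into (−180°, 180°]: 24.5995°.
θ = atan2( sin Δλ · cos φ₂ , cos φ₁ · sin φ₂ − sin φ₁ · cos φ₂ · cos Δλ )
  = atan2(0.40697, 0.64049) = 32.432° → normalised to [0°, 360°): 32.432°.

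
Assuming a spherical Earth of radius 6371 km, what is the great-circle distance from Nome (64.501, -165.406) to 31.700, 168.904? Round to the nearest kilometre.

4053 km

Δλ = 168.904 − -165.406 = 334.310°; wrapped into (−180°, 180°]: -25.690°.
Δφ = 31.700 − 64.501 = -32.801°.
a = sin²(Δφ/2) + cos φ₁ · cos φ₂ · sin²(Δλ/2) = 0.097824.
c = 2·atan2(√a, √(1−a)) = 0.63621 rad → d = 6371·c ≈ 4053.31 km.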